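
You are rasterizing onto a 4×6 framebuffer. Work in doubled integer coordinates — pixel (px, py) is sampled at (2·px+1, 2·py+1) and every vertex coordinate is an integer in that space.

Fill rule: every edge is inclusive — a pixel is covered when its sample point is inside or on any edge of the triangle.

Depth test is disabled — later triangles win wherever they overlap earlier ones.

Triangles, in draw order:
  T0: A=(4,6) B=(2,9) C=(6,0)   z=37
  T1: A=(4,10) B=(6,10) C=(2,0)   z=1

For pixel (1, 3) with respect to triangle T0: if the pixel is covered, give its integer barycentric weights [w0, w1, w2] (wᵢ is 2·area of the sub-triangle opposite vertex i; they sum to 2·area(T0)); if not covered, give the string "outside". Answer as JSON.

T0:
  2·area = 6
  edge (4, 6)→(2, 9): d=(-2,3) inclusive
  edge (2, 9)→(6, 0): d=(4,-9) inclusive
  edge (6, 0)→(4, 6): d=(-2,6) inclusive
    (2,1)@(5, 3): e=[3,3,0] → █  [on edge]
    (3,1)@(7, 3): e=[-3,21,-12] → ·
    (2,2)@(5, 5): e=[-1,11,-4] → ·
    (1,3)@(3, 7): e=[1,1,4] → █
    (2,3)@(5, 7): e=[-5,19,-8] → ·
    (1,4)@(3, 9): e=[-3,9,0] → ·  [on edge]
  covered (2 px):
    · · · ·
    · · █ ·
    · · · ·
    · █ · ·
    · · · ·
    · · · ·
T1:
  2·area = 20  (B↔C swapped to make it positive)
  edge (4, 10)→(2, 0): d=(-2,-10) inclusive
  edge (2, 0)→(6, 10): d=(4,10) inclusive
  edge (6, 10)→(4, 10): d=(-2,0) inclusive
    (1,1)@(3, 3): e=[4,2,14] → █
    (2,1)@(5, 3): e=[24,-18,14] → ·
    (1,2)@(3, 5): e=[0,10,10] → █  [on edge]
    (2,2)@(5, 5): e=[20,-10,10] → ·
    (1,3)@(3, 7): e=[-4,18,6] → ·
    (2,4)@(5, 9): e=[12,6,2] → █
    (3,4)@(7, 9): e=[32,-14,2] → ·
    (2,5)@(5, 11): e=[8,14,-2] → ·
  covered (3 px):
    · · · ·
    · █ · ·
    · █ · ·
    · · · ·
    · · █ ·
    · · · ·

Final: [1,4,1]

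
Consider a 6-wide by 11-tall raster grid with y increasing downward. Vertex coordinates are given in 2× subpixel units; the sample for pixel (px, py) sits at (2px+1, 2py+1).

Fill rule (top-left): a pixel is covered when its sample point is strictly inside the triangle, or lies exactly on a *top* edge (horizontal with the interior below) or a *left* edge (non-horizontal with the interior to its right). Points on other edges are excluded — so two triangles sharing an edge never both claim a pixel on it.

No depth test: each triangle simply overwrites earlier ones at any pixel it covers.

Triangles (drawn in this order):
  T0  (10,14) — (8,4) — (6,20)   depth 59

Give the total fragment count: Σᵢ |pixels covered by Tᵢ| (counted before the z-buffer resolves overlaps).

T0:
  2·area = 52  (B↔C swapped to make it positive)
  edge (10, 14)→(6, 20): d=(-4,6) right/bottom  bias=-1
  edge (6, 20)→(8, 4): d=(2,-16) top-left  bias=+0
  edge (8, 4)→(10, 14): d=(2,10) right/bottom  bias=-1
    (4,4)@(9, 9): e=[26,26,0] → .  [on edge]
    (4,5)@(9, 11): e=[18,30,4] → X
    (5,5)@(11, 11): e=[6,62,-16] → .
    (3,6)@(7, 13): e=[22,2,28] → X
    (5,6)@(11, 13): e=[-2,66,-12] → .
    (3,7)@(7, 15): e=[14,6,32] → X
    (5,7)@(11, 15): e=[-10,70,-8] → .
    (3,8)@(7, 17): e=[6,10,36] → X
    (4,8)@(9, 17): e=[-6,42,16] → .
    (3,9)@(7, 19): e=[-2,14,40] → .
    (5,9)@(11, 19): e=[-26,78,0] → .  [on edge]
  covered (6 px):
    . . . . . .
    . . . . . .
    . . . . . .
    . . . . . .
    . . . . . .
    . . . . X .
    . . . X X .
    . . . X X .
    . . . X . .
    . . . . . .
    . . . . . .

Result: 6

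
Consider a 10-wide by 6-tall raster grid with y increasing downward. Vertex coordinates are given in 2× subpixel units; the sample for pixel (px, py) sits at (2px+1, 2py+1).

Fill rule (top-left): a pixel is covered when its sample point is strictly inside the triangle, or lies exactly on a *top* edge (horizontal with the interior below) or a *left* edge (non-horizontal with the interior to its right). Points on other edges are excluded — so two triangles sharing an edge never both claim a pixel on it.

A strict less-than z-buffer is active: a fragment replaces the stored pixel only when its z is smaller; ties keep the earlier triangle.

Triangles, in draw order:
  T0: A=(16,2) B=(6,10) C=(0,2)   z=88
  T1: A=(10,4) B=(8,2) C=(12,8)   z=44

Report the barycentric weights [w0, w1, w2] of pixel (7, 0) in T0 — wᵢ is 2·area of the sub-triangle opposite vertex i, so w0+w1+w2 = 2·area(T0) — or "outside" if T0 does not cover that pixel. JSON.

T0:
  2·area = 128
  edge (16, 2)→(6, 10): d=(-10,8) right/bottom  bias=-1
  edge (6, 10)→(0, 2): d=(-6,-8) top-left  bias=+0
  edge (0, 2)→(16, 2): d=(16,0) top-left  bias=+0
    (0,1)@(1, 3): e=[110,2,16] → █
    (1,1)@(3, 3): e=[94,18,16] → █
    (2,1)@(5, 3): e=[78,34,16] → █
    (3,1)@(7, 3): e=[62,50,16] → █
    (4,1)@(9, 3): e=[46,66,16] → █
    (5,1)@(11, 3): e=[30,82,16] → █
    (6,1)@(13, 3): e=[14,98,16] → █
    (7,1)@(15, 3): e=[-2,114,16] → ·
    (0,2)@(1, 5): e=[90,-10,48] → ·
    (1,2)@(3, 5): e=[74,6,48] → █
    (6,2)@(13, 5): e=[-6,86,48] → ·
    (1,3)@(3, 7): e=[54,-6,80] → ·
  covered (16 px):
    · · · · · · · · · ·
    █ █ █ █ █ █ █ · · ·
    · █ █ █ █ █ · · · ·
    · · █ █ █ · · · · ·
    · · · █ · · · · · ·
    · · · · · · · · · ·
T1:
  2·area = 4  (B↔C swapped to make it positive)
  edge (10, 4)→(12, 8): d=(2,4) right/bottom  bias=-1
  edge (12, 8)→(8, 2): d=(-4,-6) top-left  bias=+0
  edge (8, 2)→(10, 4): d=(2,2) right/bottom  bias=-1
    (3,0)@(7, 1): e=[6,-2,0] → ·  [on edge]
    (4,1)@(9, 3): e=[2,2,0] → ·  [on edge]
    (5,2)@(11, 5): e=[-2,6,0] → ·  [on edge]
    (6,3)@(13, 7): e=[-6,10,0] → ·  [on edge]
    (7,4)@(15, 9): e=[-10,14,0] → ·  [on edge]
    (8,5)@(17, 11): e=[-14,18,0] → ·  [on edge]
  covered (0 px):
    · · · · · · · · · ·
    · · · · · · · · · ·
    · · · · · · · · · ·
    · · · · · · · · · ·
    · · · · · · · · · ·
    · · · · · · · · · ·

Final: "outside"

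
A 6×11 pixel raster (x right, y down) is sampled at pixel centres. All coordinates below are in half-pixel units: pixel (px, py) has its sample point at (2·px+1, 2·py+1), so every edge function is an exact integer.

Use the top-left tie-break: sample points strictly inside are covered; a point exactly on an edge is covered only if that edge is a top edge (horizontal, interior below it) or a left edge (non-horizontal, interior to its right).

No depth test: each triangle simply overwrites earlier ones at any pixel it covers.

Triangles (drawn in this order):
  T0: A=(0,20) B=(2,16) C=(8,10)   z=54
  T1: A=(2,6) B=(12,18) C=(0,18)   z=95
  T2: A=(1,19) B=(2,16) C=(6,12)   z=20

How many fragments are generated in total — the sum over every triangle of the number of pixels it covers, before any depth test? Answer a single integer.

T0:
  2·area = 12
  edge (0, 20)→(2, 16): d=(2,-4) top-left  bias=+0
  edge (2, 16)→(8, 10): d=(6,-6) top-left  bias=+0
  edge (8, 10)→(0, 20): d=(-8,10) right/bottom  bias=-1
    (5,3)@(11, 7): e=[18,0,-6] → ·  [on edge]
    (4,4)@(9, 9): e=[14,0,-2] → ·  [on edge]
    (3,5)@(7, 11): e=[10,0,2] → #  [on edge]
    (4,5)@(9, 11): e=[18,12,-18] → ·
    (2,6)@(5, 13): e=[6,0,6] → #  [on edge]
    (3,6)@(7, 13): e=[14,12,-14] → ·
    (1,7)@(3, 15): e=[2,0,10] → #  [on edge]
    (2,7)@(5, 15): e=[10,12,-10] → ·
    (0,8)@(1, 17): e=[-2,0,14] → ·  [on edge]
    (1,8)@(3, 17): e=[6,12,-6] → ·
  covered (3 px):
    · · · · · ·
    · · · · · ·
    · · · · · ·
    · · · · · ·
    · · · · · ·
    · · · # · ·
    · · # · · ·
    · # · · · ·
    · · · · · ·
    · · · · · ·
    · · · · · ·
T1:
  2·area = 144
  edge (2, 6)→(12, 18): d=(10,12) right/bottom  bias=-1
  edge (12, 18)→(0, 18): d=(-12,0) right/bottom  bias=-1
  edge (0, 18)→(2, 6): d=(2,-12) top-left  bias=+0
    (1,4)@(3, 9): e=[18,108,18] → #
    (2,4)@(5, 9): e=[-6,108,42] → ·
    (1,5)@(3, 11): e=[38,84,22] → #
    (2,5)@(5, 11): e=[14,84,46] → #
    (3,5)@(7, 11): e=[-10,84,70] → ·
    (0,6)@(1, 13): e=[82,60,2] → #
    (3,6)@(7, 13): e=[10,60,74] → #
    (4,6)@(9, 13): e=[-14,60,98] → ·
    (0,7)@(1, 15): e=[102,36,6] → #
    (4,7)@(9, 15): e=[6,36,102] → #
    (5,7)@(11, 15): e=[-18,36,126] → ·
    (0,8)@(1, 17): e=[122,12,10] → #
  covered (18 px):
    · · · · · ·
    · · · · · ·
    · · · · · ·
    · · · · · ·
    · # · · · ·
    · # # · · ·
    # # # # · ·
    # # # # # ·
    # # # # # #
    · · · · · ·
    · · · · · ·
T2:
  2·area = 8
  edge (1, 19)→(2, 16): d=(1,-3) top-left  bias=+0
  edge (2, 16)→(6, 12): d=(4,-4) top-left  bias=+0
  edge (6, 12)→(1, 19): d=(-5,7) right/bottom  bias=-1
    (3,0)@(7, 1): e=[0,-40,48] → ·  [on edge]
    (5,2)@(11, 5): e=[16,-8,0] → ·  [on edge]
    (2,3)@(5, 7): e=[0,-24,32] → ·  [on edge]
    (5,3)@(11, 7): e=[18,0,-10] → ·  [on edge]
    (4,4)@(9, 9): e=[14,0,-6] → ·  [on edge]
    (3,5)@(7, 11): e=[10,0,-2] → ·  [on edge]
    (1,6)@(3, 13): e=[0,-8,16] → ·  [on edge]
    (2,6)@(5, 13): e=[6,0,2] → #  [on edge]
    (3,6)@(7, 13): e=[12,8,-12] → ·
    (1,7)@(3, 15): e=[2,0,6] → #  [on edge]
    (2,7)@(5, 15): e=[8,8,-8] → ·
    (0,8)@(1, 17): e=[-2,0,10] → ·  [on edge]
    (0,9)@(1, 19): e=[0,8,0] → ·  [on edge]
  covered (2 px):
    · · · · · ·
    · · · · · ·
    · · · · · ·
    · · · · · ·
    · · · · · ·
    · · · · · ·
    · · # · · ·
    · # · · · ·
    · · · · · ·
    · · · · · ·
    · · · · · ·

Result: 23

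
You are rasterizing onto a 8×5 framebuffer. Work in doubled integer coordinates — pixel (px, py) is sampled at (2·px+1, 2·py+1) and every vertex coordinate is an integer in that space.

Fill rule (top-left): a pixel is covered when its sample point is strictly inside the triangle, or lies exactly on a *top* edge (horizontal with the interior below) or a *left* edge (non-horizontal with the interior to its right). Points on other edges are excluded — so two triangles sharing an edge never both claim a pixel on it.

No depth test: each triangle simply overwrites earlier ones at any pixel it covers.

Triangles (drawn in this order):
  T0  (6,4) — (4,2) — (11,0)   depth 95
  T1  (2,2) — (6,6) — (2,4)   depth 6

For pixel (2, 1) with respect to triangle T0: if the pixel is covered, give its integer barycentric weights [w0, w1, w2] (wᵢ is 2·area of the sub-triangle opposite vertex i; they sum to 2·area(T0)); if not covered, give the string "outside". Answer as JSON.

T0:
  2·area = 18
  edge (6, 4)→(4, 2): d=(-2,-2) top-left  bias=+0
  edge (4, 2)→(11, 0): d=(7,-2) top-left  bias=+0
  edge (11, 0)→(6, 4): d=(-5,4) right/bottom  bias=-1
    (1,0)@(3, 1): e=[0,-9,27] → ·  [on edge]
    (4,0)@(9, 1): e=[12,3,3] → #
    (5,0)@(11, 1): e=[16,7,-5] → ·
    (2,1)@(5, 3): e=[0,9,9] → #  [on edge]
    (3,1)@(7, 3): e=[4,13,1] → #
    (4,1)@(9, 3): e=[8,17,-7] → ·
    (2,2)@(5, 5): e=[-4,23,-1] → ·
    (3,2)@(7, 5): e=[0,27,-9] → ·  [on edge]
    (4,3)@(9, 7): e=[0,45,-27] → ·  [on edge]
    (5,4)@(11, 9): e=[0,63,-45] → ·  [on edge]
  covered (3 px):
    · · · · # · · ·
    · · # # · · · ·
    · · · · · · · ·
    · · · · · · · ·
    · · · · · · · ·
T1:
  2·area = 8
  edge (2, 2)→(6, 6): d=(4,4) right/bottom  bias=-1
  edge (6, 6)→(2, 4): d=(-4,-2) top-left  bias=+0
  edge (2, 4)→(2, 2): d=(0,-2) top-left  bias=+0
    (0,0)@(1, 1): e=[0,10,-2] → ·  [on edge]
    (1,1)@(3, 3): e=[0,6,2] → ·  [on edge]
    (2,2)@(5, 5): e=[0,2,6] → ·  [on edge]
    (3,3)@(7, 7): e=[0,-2,10] → ·  [on edge]
    (4,4)@(9, 9): e=[0,-6,14] → ·  [on edge]
  covered (0 px):
    · · · · · · · ·
    · · · · · · · ·
    · · · · · · · ·
    · · · · · · · ·
    · · · · · · · ·

Answer: [9,9,0]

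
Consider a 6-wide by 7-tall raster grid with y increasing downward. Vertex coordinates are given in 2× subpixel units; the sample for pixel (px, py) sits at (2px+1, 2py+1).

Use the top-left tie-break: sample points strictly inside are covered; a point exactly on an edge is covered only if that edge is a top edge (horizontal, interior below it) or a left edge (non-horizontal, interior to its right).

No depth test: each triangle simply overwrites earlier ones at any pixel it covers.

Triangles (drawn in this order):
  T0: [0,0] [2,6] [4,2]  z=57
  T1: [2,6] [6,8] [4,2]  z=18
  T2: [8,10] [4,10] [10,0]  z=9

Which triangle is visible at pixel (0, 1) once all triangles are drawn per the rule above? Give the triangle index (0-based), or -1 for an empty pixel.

T0:
  2·area = 20  (B↔C swapped to make it positive)
  edge (0, 0)→(4, 2): d=(4,2) right/bottom  bias=-1
  edge (4, 2)→(2, 6): d=(-2,4) right/bottom  bias=-1
  edge (2, 6)→(0, 0): d=(-2,-6) top-left  bias=+0
    (0,0)@(1, 1): e=[2,14,4] → X
    (1,0)@(3, 1): e=[-2,6,16] → .
    (0,1)@(1, 3): e=[10,10,0] → X  [on edge]
    (1,1)@(3, 3): e=[6,2,12] → X
    (2,1)@(5, 3): e=[2,-6,24] → .
    (0,2)@(1, 5): e=[18,6,-4] → .
    (1,2)@(3, 5): e=[14,-2,8] → .
    (1,4)@(3, 9): e=[30,-10,0] → .  [on edge]
  covered (3 px):
    X . . . . .
    X X . . . .
    . . . . . .
    . . . . . .
    . . . . . .
    . . . . . .
    . . . . . .
T1:
  2·area = 20  (B↔C swapped to make it positive)
  edge (2, 6)→(4, 2): d=(2,-4) top-left  bias=+0
  edge (4, 2)→(6, 8): d=(2,6) right/bottom  bias=-1
  edge (6, 8)→(2, 6): d=(-4,-2) top-left  bias=+0
    (1,2)@(3, 5): e=[2,12,6] → X
    (2,2)@(5, 5): e=[10,0,10] → .  [on edge]
    (1,3)@(3, 7): e=[6,16,-2] → .
    (2,3)@(5, 7): e=[14,4,2] → X
    (3,3)@(7, 7): e=[22,-8,6] → .
    (2,4)@(5, 9): e=[18,8,-6] → .
    (3,5)@(7, 11): e=[30,0,-10] → .  [on edge]
  covered (2 px):
    . . . . . .
    . . . . . .
    . X . . . .
    . . X . . .
    . . . . . .
    . . . . . .
    . . . . . .
T2:
  2·area = 40
  edge (8, 10)→(4, 10): d=(-4,0) right/bottom  bias=-1
  edge (4, 10)→(10, 0): d=(6,-10) top-left  bias=+0
  edge (10, 0)→(8, 10): d=(-2,10) right/bottom  bias=-1
    (4,1)@(9, 3): e=[28,8,4] → X
    (5,1)@(11, 3): e=[28,28,-16] → .
    (3,2)@(7, 5): e=[20,0,20] → X  [on edge]
    (4,2)@(9, 5): e=[20,20,0] → .  [on edge]
    (3,3)@(7, 7): e=[12,12,16] → X
    (4,3)@(9, 7): e=[12,32,-4] → .
    (2,4)@(5, 9): e=[4,4,32] → X
    (4,4)@(9, 9): e=[4,44,-8] → .
    (2,5)@(5, 11): e=[-4,16,28] → .
    (3,5)@(7, 11): e=[-4,36,8] → .
  covered (5 px):
    . . . . . .
    . . . . X .
    . . . X . .
    . . . X . .
    . . X X . .
    . . . . . .
    . . . . . .

Z-buffer (winner per pixel, '.' = empty):
  0 . . . . .
  0 0 . . 2 .
  . 1 . 2 . .
  . . 1 2 . .
  . . 2 2 . .
  . . . . . .
  . . . . . .

Answer: 0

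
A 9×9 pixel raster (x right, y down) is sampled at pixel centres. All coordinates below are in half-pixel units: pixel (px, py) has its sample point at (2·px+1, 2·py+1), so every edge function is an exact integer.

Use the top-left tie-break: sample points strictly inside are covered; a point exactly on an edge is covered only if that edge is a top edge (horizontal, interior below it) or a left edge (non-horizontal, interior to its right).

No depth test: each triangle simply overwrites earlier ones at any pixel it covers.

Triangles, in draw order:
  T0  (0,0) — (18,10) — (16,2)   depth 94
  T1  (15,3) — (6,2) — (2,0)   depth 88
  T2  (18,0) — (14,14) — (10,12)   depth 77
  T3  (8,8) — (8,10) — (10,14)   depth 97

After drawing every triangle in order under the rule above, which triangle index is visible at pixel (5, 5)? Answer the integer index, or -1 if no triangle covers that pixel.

T0:
  2·area = 124  (B↔C swapped to make it positive)
  edge (0, 0)→(16, 2): d=(16,2) right/bottom  bias=-1
  edge (16, 2)→(18, 10): d=(2,8) right/bottom  bias=-1
  edge (18, 10)→(0, 0): d=(-18,-10) top-left  bias=+0
    (1,0)@(3, 1): e=[10,102,12] → #
    (2,0)@(5, 1): e=[6,86,32] → #
    (3,0)@(7, 1): e=[2,70,52] → #
    (4,0)@(9, 1): e=[-2,54,72] → ·
    (1,1)@(3, 3): e=[42,106,-24] → ·
    (2,1)@(5, 3): e=[38,90,-4] → ·
    (3,1)@(7, 3): e=[34,74,16] → #
    (4,1)@(9, 3): e=[30,58,36] → #
    (5,1)@(11, 3): e=[26,42,56] → #
    (6,1)@(13, 3): e=[22,26,76] → #
    (7,1)@(15, 3): e=[18,10,96] → #
    (8,1)@(17, 3): e=[14,-6,116] → ·
    (4,2)@(9, 5): e=[62,62,0] → #  [on edge]
  covered (16 px):
    · # # # · · · · ·
    · · · # # # # # ·
    · · · · # # # # ·
    · · · · · · # # #
    · · · · · · · · #
    · · · · · · · · ·
    · · · · · · · · ·
    · · · · · · · · ·
    · · · · · · · · ·
T1:
  2·area = 14
  edge (15, 3)→(6, 2): d=(-9,-1) top-left  bias=+0
  edge (6, 2)→(2, 0): d=(-4,-2) top-left  bias=+0
  edge (2, 0)→(15, 3): d=(13,3) right/bottom  bias=-1
    (2,0)@(5, 1): e=[8,2,4] → #
    (3,0)@(7, 1): e=[10,6,-2] → ·
    (2,1)@(5, 3): e=[-10,-6,30] → ·
    (7,1)@(15, 3): e=[0,14,0] → ·  [on edge]
  covered (1 px):
    · · # · · · · · ·
    · · · · · · · · ·
    · · · · · · · · ·
    · · · · · · · · ·
    · · · · · · · · ·
    · · · · · · · · ·
    · · · · · · · · ·
    · · · · · · · · ·
    · · · · · · · · ·
T2:
  2·area = 64
  edge (18, 0)→(14, 14): d=(-4,14) right/bottom  bias=-1
  edge (14, 14)→(10, 12): d=(-4,-2) top-left  bias=+0
  edge (10, 12)→(18, 0): d=(8,-12) top-left  bias=+0
    (8,1)@(17, 3): e=[2,50,12] → #
    (7,2)@(15, 5): e=[22,38,4] → #
    (8,2)@(17, 5): e=[-6,42,28] → ·
    (7,3)@(15, 7): e=[14,30,20] → #
    (8,3)@(17, 7): e=[-14,34,44] → ·
    (6,4)@(13, 9): e=[34,18,12] → #
    (8,4)@(17, 9): e=[-22,26,60] → ·
    (5,5)@(11, 11): e=[54,6,4] → #
    (7,5)@(15, 11): e=[-2,14,52] → ·
    (5,6)@(11, 13): e=[46,-2,20] → ·
    (6,6)@(13, 13): e=[18,2,44] → #
    (7,6)@(15, 13): e=[-10,6,68] → ·
  covered (8 px):
    · · · · · · · · ·
    · · · · · · · · #
    · · · · · · · # ·
    · · · · · · · # ·
    · · · · · · # # ·
    · · · · · # # · ·
    · · · · · · # · ·
    · · · · · · · · ·
    · · · · · · · · ·
T3:
  2·area = 4  (B↔C swapped to make it positive)
  edge (8, 8)→(10, 14): d=(2,6) right/bottom  bias=-1
  edge (10, 14)→(8, 10): d=(-2,-4) top-left  bias=+0
  edge (8, 10)→(8, 8): d=(0,-2) top-left  bias=+0
    (3,2)@(7, 5): e=[0,6,-2] → ·  [on edge]
    (4,5)@(9, 11): e=[0,2,2] → ·  [on edge]
    (5,8)@(11, 17): e=[0,-2,6] → ·  [on edge]
  covered (0 px):
    · · · · · · · · ·
    · · · · · · · · ·
    · · · · · · · · ·
    · · · · · · · · ·
    · · · · · · · · ·
    · · · · · · · · ·
    · · · · · · · · ·
    · · · · · · · · ·
    · · · · · · · · ·

Z-buffer (winner per pixel, '.' = empty):
  . 0 1 0 . . . . .
  . . . 0 0 0 0 0 2
  . . . . 0 0 0 2 .
  . . . . . . 0 2 0
  . . . . . . 2 2 0
  . . . . . 2 2 . .
  . . . . . . 2 . .
  . . . . . . . . .
  . . . . . . . . .

Final: 2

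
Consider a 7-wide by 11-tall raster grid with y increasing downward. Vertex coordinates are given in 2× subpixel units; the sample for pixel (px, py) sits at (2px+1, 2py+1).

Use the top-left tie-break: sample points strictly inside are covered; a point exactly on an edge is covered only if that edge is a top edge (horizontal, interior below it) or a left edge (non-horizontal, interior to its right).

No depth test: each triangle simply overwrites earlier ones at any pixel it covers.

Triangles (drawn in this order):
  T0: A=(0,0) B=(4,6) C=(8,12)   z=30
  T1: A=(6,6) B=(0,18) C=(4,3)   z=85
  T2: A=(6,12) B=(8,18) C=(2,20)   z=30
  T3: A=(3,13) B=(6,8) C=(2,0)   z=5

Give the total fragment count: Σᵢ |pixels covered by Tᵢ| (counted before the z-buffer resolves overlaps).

T0:
  degenerate (2·area = 0) — covers nothing
T1:
  2·area = 42
  edge (6, 6)→(0, 18): d=(-6,12) right/bottom  bias=-1
  edge (0, 18)→(4, 3): d=(4,-15) top-left  bias=+0
  edge (4, 3)→(6, 6): d=(2,3) right/bottom  bias=-1
    (2,2)@(5, 5): e=[18,23,1] → █
    (3,2)@(7, 5): e=[-6,53,-5] → ·
    (1,3)@(3, 7): e=[30,1,11] → █
    (3,3)@(7, 7): e=[-18,61,-1] → ·
    (1,4)@(3, 9): e=[18,9,15] → █
    (2,4)@(5, 9): e=[-6,39,9] → ·
    (1,5)@(3, 11): e=[6,17,19] → █
    (2,5)@(5, 11): e=[-18,47,13] → ·
    (1,6)@(3, 13): e=[-6,25,23] → ·
    (0,7)@(1, 15): e=[6,3,33] → █
    (1,7)@(3, 15): e=[-18,33,27] → ·
    (0,8)@(1, 17): e=[-6,11,37] → ·
  covered (6 px):
    · · · · · · ·
    · · · · · · ·
    · · █ · · · ·
    · █ █ · · · ·
    · █ · · · · ·
    · █ · · · · ·
    · · · · · · ·
    █ · · · · · ·
    · · · · · · ·
    · · · · · · ·
    · · · · · · ·
T2:
  2·area = 40
  edge (6, 12)→(8, 18): d=(2,6) right/bottom  bias=-1
  edge (8, 18)→(2, 20): d=(-6,2) right/bottom  bias=-1
  edge (2, 20)→(6, 12): d=(4,-8) top-left  bias=+0
    (1,1)@(3, 3): e=[0,100,-60] → ·  [on edge]
    (2,4)@(5, 9): e=[0,60,-20] → ·  [on edge]
    (2,7)@(5, 15): e=[12,24,4] → █
    (3,7)@(7, 15): e=[0,20,20] → ·  [on edge]
    (2,8)@(5, 17): e=[16,12,12] → █
    (3,8)@(7, 17): e=[4,8,28] → █
    (4,8)@(9, 17): e=[-8,4,44] → ·
    (5,8)@(11, 17): e=[-20,0,60] → ·  [on edge]
    (1,9)@(3, 19): e=[32,4,4] → █
    (2,9)@(5, 19): e=[20,0,20] → ·  [on edge]
    (3,9)@(7, 19): e=[8,-4,36] → ·
    (1,10)@(3, 21): e=[36,-8,12] → ·
    (4,10)@(9, 21): e=[0,-20,60] → ·  [on edge]
  covered (4 px):
    · · · · · · ·
    · · · · · · ·
    · · · · · · ·
    · · · · · · ·
    · · · · · · ·
    · · · · · · ·
    · · · · · · ·
    · · █ · · · ·
    · · █ █ · · ·
    · █ · · · · ·
    · · · · · · ·
T3:
  2·area = 44  (B↔C swapped to make it positive)
  edge (3, 13)→(2, 0): d=(-1,-13) top-left  bias=+0
  edge (2, 0)→(6, 8): d=(4,8) right/bottom  bias=-1
  edge (6, 8)→(3, 13): d=(-3,5) right/bottom  bias=-1
    (1,1)@(3, 3): e=[10,4,30] → █
    (2,1)@(5, 3): e=[36,-12,20] → ·
    (4,1)@(9, 3): e=[88,-44,0] → ·  [on edge]
    (1,2)@(3, 5): e=[8,12,24] → █
    (2,2)@(5, 5): e=[34,-4,14] → ·
    (1,3)@(3, 7): e=[6,20,18] → █
    (2,3)@(5, 7): e=[32,4,8] → █
    (3,3)@(7, 7): e=[58,-12,-2] → ·
    (1,4)@(3, 9): e=[4,28,12] → █
    (3,4)@(7, 9): e=[56,-4,-8] → ·
    (1,5)@(3, 11): e=[2,36,6] → █
    (2,5)@(5, 11): e=[28,20,-4] → ·
    (1,6)@(3, 13): e=[0,44,0] → ·  [on edge]
  covered (7 px):
    · · · · · · ·
    · █ · · · · ·
    · █ · · · · ·
    · █ █ · · · ·
    · █ █ · · · ·
    · █ · · · · ·
    · · · · · · ·
    · · · · · · ·
    · · · · · · ·
    · · · · · · ·
    · · · · · · ·

Result: 17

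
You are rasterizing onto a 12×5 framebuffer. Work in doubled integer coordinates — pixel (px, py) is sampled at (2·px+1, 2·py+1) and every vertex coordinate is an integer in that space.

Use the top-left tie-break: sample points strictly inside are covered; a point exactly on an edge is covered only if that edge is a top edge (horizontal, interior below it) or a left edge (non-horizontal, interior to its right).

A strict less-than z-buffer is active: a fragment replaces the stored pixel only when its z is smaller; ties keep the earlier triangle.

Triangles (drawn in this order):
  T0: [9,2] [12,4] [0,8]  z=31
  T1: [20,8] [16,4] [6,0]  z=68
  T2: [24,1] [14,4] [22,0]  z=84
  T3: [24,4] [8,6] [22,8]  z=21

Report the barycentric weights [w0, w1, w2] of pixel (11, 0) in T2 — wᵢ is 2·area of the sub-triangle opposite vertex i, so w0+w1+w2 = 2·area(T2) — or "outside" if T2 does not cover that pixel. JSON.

T0:
  2·area = 36
  edge (9, 2)→(12, 4): d=(3,2) right/bottom  bias=-1
  edge (12, 4)→(0, 8): d=(-12,4) right/bottom  bias=-1
  edge (0, 8)→(9, 2): d=(9,-6) top-left  bias=+0
    (10,0)@(21, 1): e=[-27,0,63] → ·  [on edge]
    (4,1)@(9, 3): e=[3,24,9] → █
    (5,1)@(11, 3): e=[-1,16,21] → ·
    (7,1)@(15, 3): e=[-9,0,45] → ·  [on edge]
    (2,2)@(5, 5): e=[17,16,3] → █
    (3,2)@(7, 5): e=[13,8,15] → █
    (4,2)@(9, 5): e=[9,0,27] → ·  [on edge]
    (1,3)@(3, 7): e=[27,0,9] → ·  [on edge]
    (2,3)@(5, 7): e=[23,-8,21] → ·
    (3,3)@(7, 7): e=[19,-16,33] → ·
  covered (3 px):
    · · · · · · · · · · · ·
    · · · · █ · · · · · · ·
    · · █ █ · · · · · · · ·
    · · · · · · · · · · · ·
    · · · · · · · · · · · ·
T1:
  2·area = 24  (B↔C swapped to make it positive)
  edge (20, 8)→(6, 0): d=(-14,-8) top-left  bias=+0
  edge (6, 0)→(16, 4): d=(10,4) right/bottom  bias=-1
  edge (16, 4)→(20, 8): d=(4,4) right/bottom  bias=-1
    (6,0)@(13, 1): e=[42,-18,0] → ·  [on edge]
    (6,1)@(13, 3): e=[14,2,8] → █
    (7,1)@(15, 3): e=[30,-6,0] → ·  [on edge]
    (6,2)@(13, 5): e=[-14,22,16] → ·
    (7,2)@(15, 5): e=[2,14,8] → █
    (8,2)@(17, 5): e=[18,6,0] → ·  [on edge]
    (7,3)@(15, 7): e=[-26,34,16] → ·
    (9,3)@(19, 7): e=[6,18,0] → ·  [on edge]
    (10,4)@(21, 9): e=[-6,30,0] → ·  [on edge]
  covered (2 px):
    · · · · · · · · · · · ·
    · · · · · · █ · · · · ·
    · · · · · · · █ · · · ·
    · · · · · · · · · · · ·
    · · · · · · · · · · · ·
T2:
  2·area = 16
  edge (24, 1)→(14, 4): d=(-10,3) right/bottom  bias=-1
  edge (14, 4)→(22, 0): d=(8,-4) top-left  bias=+0
  edge (22, 0)→(24, 1): d=(2,1) right/bottom  bias=-1
    (10,0)@(21, 1): e=[9,4,3] → █
    (11,0)@(23, 1): e=[3,12,1] → █
    (8,1)@(17, 3): e=[1,4,11] → █
    (9,1)@(19, 3): e=[-5,12,9] → ·
    (10,1)@(21, 3): e=[-11,20,7] → ·
    (11,1)@(23, 3): e=[-17,28,5] → ·
    (8,2)@(17, 5): e=[-19,20,15] → ·
  covered (3 px):
    · · · · · · · · · · █ █
    · · · · · · · · █ · · ·
    · · · · · · · · · · · ·
    · · · · · · · · · · · ·
    · · · · · · · · · · · ·
T3:
  2·area = 60  (B↔C swapped to make it positive)
  edge (24, 4)→(22, 8): d=(-2,4) right/bottom  bias=-1
  edge (22, 8)→(8, 6): d=(-14,-2) top-left  bias=+0
  edge (8, 6)→(24, 4): d=(16,-2) top-left  bias=+0
    (0,2)@(1, 5): e=[90,0,-30] → ·  [on edge]
    (8,2)@(17, 5): e=[26,32,2] → █
    (9,2)@(19, 5): e=[18,36,6] → █
    (10,2)@(21, 5): e=[10,40,10] → █
    (11,2)@(23, 5): e=[2,44,14] → █
    (7,3)@(15, 7): e=[30,0,30] → █  [on edge]
    (11,3)@(23, 7): e=[-2,16,46] → ·
    (7,4)@(15, 9): e=[26,-28,62] → ·
    (8,4)@(17, 9): e=[18,-24,66] → ·
    (9,4)@(19, 9): e=[10,-20,70] → ·
    (10,4)@(21, 9): e=[2,-16,74] → ·
  covered (8 px):
    · · · · · · · · · · · ·
    · · · · · · · · · · · ·
    · · · · · · · · █ █ █ █
    · · · · · · · █ █ █ █ ·
    · · · · · · · · · · · ·

Result: [12,1,3]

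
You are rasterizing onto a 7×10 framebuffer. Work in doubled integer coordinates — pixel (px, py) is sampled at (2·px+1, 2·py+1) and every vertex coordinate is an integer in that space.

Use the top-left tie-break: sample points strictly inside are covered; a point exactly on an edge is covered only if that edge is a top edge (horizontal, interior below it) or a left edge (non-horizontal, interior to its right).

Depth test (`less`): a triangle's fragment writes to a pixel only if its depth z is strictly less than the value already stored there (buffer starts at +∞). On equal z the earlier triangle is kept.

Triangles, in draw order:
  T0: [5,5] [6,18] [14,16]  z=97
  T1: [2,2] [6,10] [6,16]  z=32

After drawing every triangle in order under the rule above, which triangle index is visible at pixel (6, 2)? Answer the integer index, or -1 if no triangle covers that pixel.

T0:
  2·area = 106  (B↔C swapped to make it positive)
  edge (5, 5)→(14, 16): d=(9,11) right/bottom  bias=-1
  edge (14, 16)→(6, 18): d=(-8,2) right/bottom  bias=-1
  edge (6, 18)→(5, 5): d=(-1,-13) top-left  bias=+0
    (2,2)@(5, 5): e=[0,106,0] → .  [on edge]
    (3,4)@(7, 9): e=[14,70,22] → X
    (4,4)@(9, 9): e=[-8,66,48] → .
    (3,5)@(7, 11): e=[32,54,20] → X
    (4,5)@(9, 11): e=[10,50,46] → X
    (5,5)@(11, 11): e=[-12,46,72] → .
    (3,6)@(7, 13): e=[50,38,18] → X
    (5,6)@(11, 13): e=[6,30,70] → X
    (6,6)@(13, 13): e=[-16,26,96] → .
    (3,7)@(7, 15): e=[68,22,16] → X
    (6,7)@(13, 15): e=[2,10,94] → X
    (3,8)@(7, 17): e=[86,6,14] → X
  covered (12 px):
    . . . . . . .
    . . . . . . .
    . . . . . . .
    . . . . . . .
    . . . X . . .
    . . . X X . .
    . . . X X X .
    . . . X X X X
    . . . X X . .
    . . . . . . .
T1:
  2·area = 24
  edge (2, 2)→(6, 10): d=(4,8) right/bottom  bias=-1
  edge (6, 10)→(6, 16): d=(0,6) right/bottom  bias=-1
  edge (6, 16)→(2, 2): d=(-4,-14) top-left  bias=+0
    (1,2)@(3, 5): e=[4,18,2] → X
    (2,2)@(5, 5): e=[-12,6,30] → .
    (1,3)@(3, 7): e=[12,18,-6] → .
    (2,4)@(5, 9): e=[4,6,14] → X
    (3,4)@(7, 9): e=[-12,-6,42] → .
    (2,5)@(5, 11): e=[12,6,6] → X
    (3,5)@(7, 11): e=[-4,-6,34] → .
    (2,6)@(5, 13): e=[20,6,-2] → .
  covered (3 px):
    . . . . . . .
    . . . . . . .
    . X . . . . .
    . . . . . . .
    . . X . . . .
    . . X . . . .
    . . . . . . .
    . . . . . . .
    . . . . . . .
    . . . . . . .

Z-buffer (winner per pixel, '.' = empty):
  . . . . . . .
  . . . . . . .
  . 1 . . . . .
  . . . . . . .
  . . 1 0 . . .
  . . 1 0 0 . .
  . . . 0 0 0 .
  . . . 0 0 0 0
  . . . 0 0 . .
  . . . . . . .

Final: -1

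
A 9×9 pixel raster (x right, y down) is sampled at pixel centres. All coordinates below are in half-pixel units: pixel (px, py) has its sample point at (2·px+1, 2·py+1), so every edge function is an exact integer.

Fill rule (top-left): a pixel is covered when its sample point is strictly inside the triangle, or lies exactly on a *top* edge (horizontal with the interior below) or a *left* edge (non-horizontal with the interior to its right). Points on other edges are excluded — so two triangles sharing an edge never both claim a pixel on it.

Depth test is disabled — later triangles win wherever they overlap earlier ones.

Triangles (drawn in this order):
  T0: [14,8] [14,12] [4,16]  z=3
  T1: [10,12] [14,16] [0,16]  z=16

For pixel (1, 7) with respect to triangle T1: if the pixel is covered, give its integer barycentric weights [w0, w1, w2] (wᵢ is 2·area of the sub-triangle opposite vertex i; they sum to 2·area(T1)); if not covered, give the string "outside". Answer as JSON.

T0:
  2·area = 40
  edge (14, 8)→(14, 12): d=(0,4) right/bottom  bias=-1
  edge (14, 12)→(4, 16): d=(-10,4) right/bottom  bias=-1
  edge (4, 16)→(14, 8): d=(10,-8) top-left  bias=+0
    (6,4)@(13, 9): e=[4,34,2] → #
    (7,4)@(15, 9): e=[-4,26,18] → ·
    (5,5)@(11, 11): e=[12,22,6] → #
    (7,5)@(15, 11): e=[-4,6,38] → ·
    (4,6)@(9, 13): e=[20,10,10] → #
    (6,6)@(13, 13): e=[4,-6,42] → ·
    (4,7)@(9, 15): e=[20,-10,30] → ·
    (5,7)@(11, 15): e=[12,-18,46] → ·
  covered (5 px):
    · · · · · · · · ·
    · · · · · · · · ·
    · · · · · · · · ·
    · · · · · · · · ·
    · · · · · · # · ·
    · · · · · # # · ·
    · · · · # # · · ·
    · · · · · · · · ·
    · · · · · · · · ·
T1:
  2·area = 56
  edge (10, 12)→(14, 16): d=(4,4) right/bottom  bias=-1
  edge (14, 16)→(0, 16): d=(-14,0) right/bottom  bias=-1
  edge (0, 16)→(10, 12): d=(10,-4) top-left  bias=+0
    (0,1)@(1, 3): e=[0,182,-126] → ·  [on edge]
    (1,2)@(3, 5): e=[0,154,-98] → ·  [on edge]
    (2,3)@(5, 7): e=[0,126,-70] → ·  [on edge]
    (3,4)@(7, 9): e=[0,98,-42] → ·  [on edge]
    (4,5)@(9, 11): e=[0,70,-14] → ·  [on edge]
    (4,6)@(9, 13): e=[8,42,6] → #
    (5,6)@(11, 13): e=[0,42,14] → ·  [on edge]
    (1,7)@(3, 15): e=[40,14,2] → #
    (2,7)@(5, 15): e=[32,14,10] → #
    (3,7)@(7, 15): e=[24,14,18] → #
    (5,7)@(11, 15): e=[8,14,34] → #
    (6,7)@(13, 15): e=[0,14,42] → ·  [on edge]
    (7,8)@(15, 17): e=[0,-14,70] → ·  [on edge]
  covered (6 px):
    · · · · · · · · ·
    · · · · · · · · ·
    · · · · · · · · ·
    · · · · · · · · ·
    · · · · · · · · ·
    · · · · · · · · ·
    · · · · # · · · ·
    · # # # # # · · ·
    · · · · · · · · ·

Result: [14,2,40]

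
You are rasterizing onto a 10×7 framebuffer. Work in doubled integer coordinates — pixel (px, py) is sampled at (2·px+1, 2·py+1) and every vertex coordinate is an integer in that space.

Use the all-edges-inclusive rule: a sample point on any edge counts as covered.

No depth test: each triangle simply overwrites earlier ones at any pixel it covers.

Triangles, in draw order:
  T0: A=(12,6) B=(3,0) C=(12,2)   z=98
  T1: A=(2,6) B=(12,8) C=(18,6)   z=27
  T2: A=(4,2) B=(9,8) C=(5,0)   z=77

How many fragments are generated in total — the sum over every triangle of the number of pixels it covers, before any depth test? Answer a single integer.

T0:
  2·area = 36
  edge (12, 6)→(3, 0): d=(-9,-6) inclusive
  edge (3, 0)→(12, 2): d=(9,2) inclusive
  edge (12, 2)→(12, 6): d=(0,4) inclusive
    (2,0)@(5, 1): e=[3,5,28] → █
    (3,0)@(7, 1): e=[15,1,20] → █
    (4,0)@(9, 1): e=[27,-3,12] → ·
    (2,1)@(5, 3): e=[-15,23,28] → ·
    (3,1)@(7, 3): e=[-3,19,20] → ·
    (4,1)@(9, 3): e=[9,15,12] → █
    (5,1)@(11, 3): e=[21,11,4] → █
    (6,1)@(13, 3): e=[33,7,-4] → ·
    (4,2)@(9, 5): e=[-9,33,12] → ·
    (5,2)@(11, 5): e=[3,29,4] → █
    (6,2)@(13, 5): e=[15,25,-4] → ·
    (5,3)@(11, 7): e=[-15,47,4] → ·
  covered (5 px):
    · · █ █ · · · · · ·
    · · · · █ █ · · · ·
    · · · · · █ · · · ·
    · · · · · · · · · ·
    · · · · · · · · · ·
    · · · · · · · · · ·
    · · · · · · · · · ·
T1:
  2·area = 32  (B↔C swapped to make it positive)
  edge (2, 6)→(18, 6): d=(16,0) inclusive
  edge (18, 6)→(12, 8): d=(-6,2) inclusive
  edge (12, 8)→(2, 6): d=(-10,-2) inclusive
    (3,3)@(7, 7): e=[16,16,0] → █  [on edge]
    (4,3)@(9, 7): e=[16,12,4] → █
    (5,3)@(11, 7): e=[16,8,8] → █
    (6,3)@(13, 7): e=[16,4,12] → █
    (7,3)@(15, 7): e=[16,0,16] → █  [on edge]
    (8,3)@(17, 7): e=[16,-4,20] → ·
    (3,4)@(7, 9): e=[48,4,-20] → ·
    (4,4)@(9, 9): e=[48,0,-16] → ·  [on edge]
    (5,4)@(11, 9): e=[48,-4,-12] → ·
    (6,4)@(13, 9): e=[48,-8,-8] → ·
    (7,4)@(15, 9): e=[48,-12,-4] → ·
    (8,4)@(17, 9): e=[48,-16,0] → ·  [on edge]
    (1,5)@(3, 11): e=[80,0,-48] → ·  [on edge]
  covered (5 px):
    · · · · · · · · · ·
    · · · · · · · · · ·
    · · · · · · · · · ·
    · · · █ █ █ █ █ · ·
    · · · · · · · · · ·
    · · · · · · · · · ·
    · · · · · · · · · ·
T2:
  2·area = 16  (B↔C swapped to make it positive)
  edge (4, 2)→(5, 0): d=(1,-2) inclusive
  edge (5, 0)→(9, 8): d=(4,8) inclusive
  edge (9, 8)→(4, 2): d=(-5,-6) inclusive
    (2,0)@(5, 1): e=[1,4,11] → █
    (3,0)@(7, 1): e=[5,-12,23] → ·
    (2,1)@(5, 3): e=[3,12,1] → █
    (3,1)@(7, 3): e=[7,-4,13] → ·
    (2,2)@(5, 5): e=[5,20,-9] → ·
    (3,2)@(7, 5): e=[9,4,3] → █
    (4,2)@(9, 5): e=[13,-12,15] → ·
    (3,3)@(7, 7): e=[11,12,-7] → ·
  covered (3 px):
    · · █ · · · · · · ·
    · · █ · · · · · · ·
    · · · █ · · · · · ·
    · · · · · · · · · ·
    · · · · · · · · · ·
    · · · · · · · · · ·
    · · · · · · · · · ·

Result: 13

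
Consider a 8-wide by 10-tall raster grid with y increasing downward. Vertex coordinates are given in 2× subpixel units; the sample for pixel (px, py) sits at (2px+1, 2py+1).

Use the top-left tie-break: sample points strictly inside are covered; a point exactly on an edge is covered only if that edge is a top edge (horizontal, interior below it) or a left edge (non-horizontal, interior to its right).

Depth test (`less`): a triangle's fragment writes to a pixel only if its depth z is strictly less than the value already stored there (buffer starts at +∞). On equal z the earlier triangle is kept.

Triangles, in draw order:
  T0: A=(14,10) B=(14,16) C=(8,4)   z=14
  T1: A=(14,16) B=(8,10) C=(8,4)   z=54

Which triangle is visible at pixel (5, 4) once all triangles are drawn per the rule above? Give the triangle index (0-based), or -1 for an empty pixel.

T0:
  2·area = 36
  edge (14, 10)→(14, 16): d=(0,6) right/bottom  bias=-1
  edge (14, 16)→(8, 4): d=(-6,-12) top-left  bias=+0
  edge (8, 4)→(14, 10): d=(6,6) right/bottom  bias=-1
    (2,0)@(5, 1): e=[54,-18,0] → .  [on edge]
    (3,1)@(7, 3): e=[42,-6,0] → .  [on edge]
    (4,2)@(9, 5): e=[30,6,0] → .  [on edge]
    (5,3)@(11, 7): e=[18,18,0] → .  [on edge]
    (5,4)@(11, 9): e=[18,6,12] → X
    (6,4)@(13, 9): e=[6,30,0] → .  [on edge]
    (5,5)@(11, 11): e=[18,-6,24] → .
    (6,5)@(13, 11): e=[6,18,12] → X
    (7,5)@(15, 11): e=[-6,42,0] → .  [on edge]
    (6,6)@(13, 13): e=[6,6,24] → X
    (7,6)@(15, 13): e=[-6,30,12] → .
    (6,7)@(13, 15): e=[6,-6,36] → .
  covered (3 px):
    . . . . . . . .
    . . . . . . . .
    . . . . . . . .
    . . . . . . . .
    . . . . . X . .
    . . . . . . X .
    . . . . . . X .
    . . . . . . . .
    . . . . . . . .
    . . . . . . . .
T1:
  2·area = 36
  edge (14, 16)→(8, 10): d=(-6,-6) top-left  bias=+0
  edge (8, 10)→(8, 4): d=(0,-6) top-left  bias=+0
  edge (8, 4)→(14, 16): d=(6,12) right/bottom  bias=-1
    (0,1)@(1, 3): e=[0,-42,78] → .  [on edge]
    (1,2)@(3, 5): e=[0,-30,66] → .  [on edge]
    (2,3)@(5, 7): e=[0,-18,54] → .  [on edge]
    (4,3)@(9, 7): e=[24,6,6] → X
    (5,3)@(11, 7): e=[36,18,-18] → .
    (3,4)@(7, 9): e=[0,-6,42] → .  [on edge]
    (4,4)@(9, 9): e=[12,6,18] → X
    (5,4)@(11, 9): e=[24,18,-6] → .
    (4,5)@(9, 11): e=[0,6,30] → X  [on edge]
    (5,5)@(11, 11): e=[12,18,6] → X
    (6,5)@(13, 11): e=[24,30,-18] → .
    (4,6)@(9, 13): e=[-12,6,42] → .
    (5,6)@(11, 13): e=[0,18,18] → X  [on edge]
    (6,7)@(13, 15): e=[0,30,6] → X  [on edge]
    (7,8)@(15, 17): e=[0,42,-6] → .  [on edge]
  covered (6 px):
    . . . . . . . .
    . . . . . . . .
    . . . . . . . .
    . . . . X . . .
    . . . . X . . .
    . . . . X X . .
    . . . . . X . .
    . . . . . . X .
    . . . . . . . .
    . . . . . . . .

Z-buffer (winner per pixel, '.' = empty):
  . . . . . . . .
  . . . . . . . .
  . . . . . . . .
  . . . . 1 . . .
  . . . . 1 0 . .
  . . . . 1 1 0 .
  . . . . . 1 0 .
  . . . . . . 1 .
  . . . . . . . .
  . . . . . . . .

Final: 0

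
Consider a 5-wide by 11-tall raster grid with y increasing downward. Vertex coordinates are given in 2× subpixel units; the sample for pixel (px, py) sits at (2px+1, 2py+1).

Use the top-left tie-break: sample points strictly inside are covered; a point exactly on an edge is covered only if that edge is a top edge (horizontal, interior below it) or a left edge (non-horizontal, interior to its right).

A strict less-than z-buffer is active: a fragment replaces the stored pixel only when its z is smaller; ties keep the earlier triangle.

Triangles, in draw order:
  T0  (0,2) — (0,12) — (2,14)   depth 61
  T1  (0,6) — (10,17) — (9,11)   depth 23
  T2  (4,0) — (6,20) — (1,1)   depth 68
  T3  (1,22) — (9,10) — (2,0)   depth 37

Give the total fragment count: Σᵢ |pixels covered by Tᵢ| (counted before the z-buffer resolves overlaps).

T0:
  2·area = 20  (B↔C swapped to make it positive)
  edge (0, 2)→(2, 14): d=(2,12) right/bottom  bias=-1
  edge (2, 14)→(0, 12): d=(-2,-2) top-left  bias=+0
  edge (0, 12)→(0, 2): d=(0,-10) top-left  bias=+0
    (0,4)@(1, 9): e=[2,8,10] → X
    (1,4)@(3, 9): e=[-22,12,30] → .
    (0,5)@(1, 11): e=[6,4,10] → X
    (1,5)@(3, 11): e=[-18,8,30] → .
    (0,6)@(1, 13): e=[10,0,10] → X  [on edge]
    (1,6)@(3, 13): e=[-14,4,30] → .
    (0,7)@(1, 15): e=[14,-4,10] → .
    (1,7)@(3, 15): e=[-10,0,30] → .  [on edge]
    (2,8)@(5, 17): e=[-30,0,50] → .  [on edge]
    (3,9)@(7, 19): e=[-50,0,70] → .  [on edge]
    (4,10)@(9, 21): e=[-70,0,90] → .  [on edge]
  covered (3 px):
    . . . . .
    . . . . .
    . . . . .
    . . . . .
    X . . . .
    X . . . .
    X . . . .
    . . . . .
    . . . . .
    . . . . .
    . . . . .
T1:
  2·area = 49  (B↔C swapped to make it positive)
  edge (0, 6)→(9, 11): d=(9,5) right/bottom  bias=-1
  edge (9, 11)→(10, 17): d=(1,6) right/bottom  bias=-1
  edge (10, 17)→(0, 6): d=(-10,-11) top-left  bias=+0
    (0,3)@(1, 7): e=[4,44,1] → X
    (1,3)@(3, 7): e=[-6,32,23] → .
    (0,4)@(1, 9): e=[22,46,-19] → .
    (1,4)@(3, 9): e=[12,34,3] → X
    (2,4)@(5, 9): e=[2,22,25] → X
    (3,4)@(7, 9): e=[-8,10,47] → .
    (1,5)@(3, 11): e=[30,36,-17] → .
    (2,5)@(5, 11): e=[20,24,5] → X
    (3,5)@(7, 11): e=[10,12,27] → X
    (4,5)@(9, 11): e=[0,0,49] → .  [on edge]
    (2,6)@(5, 13): e=[38,26,-15] → .
    (3,6)@(7, 13): e=[28,14,7] → X
  covered (8 px):
    . . . . .
    . . . . .
    . . . . .
    X . . . .
    . X X . .
    . . X X .
    . . . X X
    . . . . X
    . . . . .
    . . . . .
    . . . . .
T2:
  2·area = 62
  edge (4, 0)→(6, 20): d=(2,20) right/bottom  bias=-1
  edge (6, 20)→(1, 1): d=(-5,-19) top-left  bias=+0
  edge (1, 1)→(4, 0): d=(3,-1) top-left  bias=+0
    (0,0)@(1, 1): e=[62,0,0] → X  [on edge]
    (1,0)@(3, 1): e=[22,38,2] → X
    (2,0)@(5, 1): e=[-18,76,4] → .
    (0,1)@(1, 3): e=[66,-10,6] → .
    (1,1)@(3, 3): e=[26,28,8] → X
    (2,1)@(5, 3): e=[-14,66,10] → .
    (1,2)@(3, 5): e=[30,18,14] → X
    (2,2)@(5, 5): e=[-10,56,16] → .
    (1,3)@(3, 7): e=[34,8,20] → X
    (2,3)@(5, 7): e=[-6,46,22] → .
    (1,4)@(3, 9): e=[38,-2,26] → .
    (2,5)@(5, 11): e=[2,26,34] → X
  covered (8 px):
    X X . . .
    . X . . .
    . X . . .
    . X . . .
    . . . . .
    . . X . .
    . . X . .
    . . X . .
    . . . . .
    . . . . .
    . . . . .
T3:
  2·area = 164  (B↔C swapped to make it positive)
  edge (1, 22)→(2, 0): d=(1,-22) top-left  bias=+0
  edge (2, 0)→(9, 10): d=(7,10) right/bottom  bias=-1
  edge (9, 10)→(1, 22): d=(-8,12) right/bottom  bias=-1
    (1,1)@(3, 3): e=[25,11,128] → X
    (2,1)@(5, 3): e=[69,-9,104] → .
    (1,2)@(3, 5): e=[27,25,112] → X
    (2,2)@(5, 5): e=[71,5,88] → X
    (3,2)@(7, 5): e=[115,-15,64] → .
    (1,3)@(3, 7): e=[29,39,96] → X
    (3,3)@(7, 7): e=[117,-1,48] → .
    (1,4)@(3, 9): e=[31,53,80] → X
    (3,4)@(7, 9): e=[119,13,32] → X
    (4,4)@(9, 9): e=[163,-7,8] → .
    (1,5)@(3, 11): e=[33,67,64] → X
    (4,5)@(9, 11): e=[165,7,-8] → .
    (3,6)@(7, 13): e=[123,41,0] → .  [on edge]
    (1,9)@(3, 19): e=[41,123,0] → .  [on edge]
  covered (16 px):
    . . . . .
    . X . . .
    . X X . .
    . X X . .
    . X X X .
    . X X X .
    . X X . .
    . X X . .
    . X . . .
    . . . . .
    . . . . .

Answer: 35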